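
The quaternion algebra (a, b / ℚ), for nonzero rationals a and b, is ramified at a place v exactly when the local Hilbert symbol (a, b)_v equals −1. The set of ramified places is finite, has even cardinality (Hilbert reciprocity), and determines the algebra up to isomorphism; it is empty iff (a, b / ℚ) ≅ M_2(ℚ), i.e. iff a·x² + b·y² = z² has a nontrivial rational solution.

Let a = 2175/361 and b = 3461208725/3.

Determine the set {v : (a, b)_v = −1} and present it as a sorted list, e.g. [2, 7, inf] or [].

(a, b) ≡ (87, 2457663) mod (ℚ^×)²; places V = {2, 3, 5, 13, 19, 29, 41, 53, ∞}.
(a,b)_3: α=1, u≡2; β=-1, v≡2 (mod 3); (2|3)=-1, (2|3)=-1; sign (−1)^1·-1^-1·-1^1 = -1.
(a,b)_13: α=0, u≡3; β=3, v≡11 (mod 13); (3|13)=+1, (11|13)=-1; sign (−1)^0·+1^3·-1^0 = +1.
(a,b)_2: α=0, β=0; u≡7, v≡7 (mod 8); ε(u)ε(v)=1·1, αω(v)=0·0, βω(u)=0·0; sum ≡ 1  ⇒  -1.
(a,b)_19: α=-2, u≡9; β=0, v≡8 (mod 19); (9|19)=+1, (8|19)=-1; sign (−1)^0·+1^0·-1^-2 = +1.
(a,b)_5: α=2, u≡2; β=2, v≡3 (mod 5); (2|5)=-1, (3|5)=-1; sign (−1)^0·-1^2·-1^2 = +1.
(a,b)_∞: sgn(87)=+, sgn(2457663)=+, so +1.
(a,b)_29: α=1, u≡8; β=1, v≡20 (mod 29); (8|29)=-1, (20|29)=+1; sign (−1)^0·-1^1·+1^1 = -1.
(a,b)_41: α=0, u≡10; β=1, v≡23 (mod 41); (10|41)=+1, (23|41)=+1; sign (−1)^0·+1^1·+1^0 = +1.
(a,b)_53: α=0, u≡21; β=1, v≡42 (mod 53); (21|53)=-1, (42|53)=+1; sign (−1)^0·-1^1·+1^0 = -1.
Ram(87, 2457663) = {2, 3, 29, 53}; no ℚ_2-point on the conic.

[2, 3, 29, 53]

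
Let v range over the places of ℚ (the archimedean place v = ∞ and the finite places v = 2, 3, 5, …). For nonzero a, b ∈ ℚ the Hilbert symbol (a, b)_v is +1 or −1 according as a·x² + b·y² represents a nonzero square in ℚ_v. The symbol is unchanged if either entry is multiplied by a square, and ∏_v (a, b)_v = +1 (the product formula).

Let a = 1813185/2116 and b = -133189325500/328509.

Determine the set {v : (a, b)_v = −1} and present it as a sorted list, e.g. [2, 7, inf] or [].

[3, 5]

(a, b) ≡ (185, -3795) mod (ℚ^×)²; places V = {2, 3, 5, 7, 11, 19, 23, 37, ∞}.
(a,b)_3: α=4, u≡2; β=-3, v≡1 (mod 3); (2|3)=-1, (1|3)=+1; sign (−1)^0·-1^-3·+1^4 = -1.
(a,b)_5: α=1, u≡2; β=3, v≡4 (mod 5); (2|5)=-1, (4|5)=+1; sign (−1)^0·-1^3·+1^1 = -1.
(a,b)_11: α=2, u≡9; β=1, v≡6 (mod 11); (9|11)=+1, (6|11)=-1; sign (−1)^0·+1^1·-1^2 = +1.
(a,b)_2: α=-2, β=2; u≡1, v≡5 (mod 8); ε(u)ε(v)=0·0, αω(v)=-2·1, βω(u)=2·0; sum ≡ 0  ⇒  +1.
(a,b)_∞: sgn(185)=+, sgn(-3795)=−, so +1.
(a,b)_19: α=0, u≡13; β=2, v≡4 (mod 19); (13|19)=-1, (4|19)=+1; sign (−1)^0·-1^2·+1^0 = +1.
(a,b)_37: α=1, u≡13; β=2, v≡21 (mod 37); (13|37)=-1, (21|37)=+1; sign (−1)^0·-1^2·+1^1 = +1.
(a,b)_23: α=-2, u≡18; β=-3, v≡5 (mod 23); (18|23)=+1, (5|23)=-1; sign (−1)^0·+1^-3·-1^-2 = +1.
(a,b)_7: α=0, u≡5; β=2, v≡3 (mod 7); (5|7)=-1, (3|7)=-1; sign (−1)^0·-1^2·-1^0 = +1.
Ram(185, -3795) = {3, 5}; no ℚ_3-point on the conic.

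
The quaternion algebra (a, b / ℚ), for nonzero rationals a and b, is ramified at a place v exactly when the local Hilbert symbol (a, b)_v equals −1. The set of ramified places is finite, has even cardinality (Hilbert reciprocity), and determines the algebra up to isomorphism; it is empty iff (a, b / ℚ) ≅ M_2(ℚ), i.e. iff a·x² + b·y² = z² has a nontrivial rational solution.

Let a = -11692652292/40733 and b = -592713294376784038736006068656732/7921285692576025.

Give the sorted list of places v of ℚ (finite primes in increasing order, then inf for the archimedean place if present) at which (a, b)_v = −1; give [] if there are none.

[3, 11, 17, inf]

Mod squares: a ≡ -1309, b ≡ -663. Check v ∈ {∞, 2, 3, 5, 7, 11, 13, 17, 19, 23, 31, 37, 47}.
v=13: a=13^0·(≡1), b=13^1·(≡9) mod 13; (1|13)=+1, (9|13)=+1; (−1)^{0·1·6}·(+1)^1·(+1)^0 = +1.
v=∞: -1309 < 0 and -663 < 0  ⇒  (a,b)_∞ = -1.
v=47: a=47^2·(≡3), b=47^6·(≡12) mod 47; (3|47)=+1, (12|47)=+1; (−1)^{2·6·23}·(+1)^6·(+1)^2 = +1.
v=19: a=19^0·(≡14), b=19^-2·(≡3) mod 19; (14|19)=-1, (3|19)=-1; (−1)^{0·-2·9}·(-1)^-2·(-1)^0 = +1.
v=3: a=3^4·(≡2), b=3^11·(≡1) mod 3; (2|3)=-1, (1|3)=+1; (−1)^{4·11·1}·(-1)^11·(+1)^4 = -1.
v=37: a=37^0·(≡14), b=37^2·(≡3) mod 37; (14|37)=-1, (3|37)=+1; (−1)^{0·2·18}·(-1)^2·(+1)^0 = +1.
v=31: a=31^2·(≡13), b=31^6·(≡1) mod 31; (13|31)=-1, (1|31)=+1; (−1)^{2·6·15}·(-1)^6·(+1)^2 = +1.
v=2: v_2(a)=2, v_2(b)=2; units ≡ 3, 1 (mod 8); ε·ε+αω+βω = 1·0+2·0+2·1 ≡ 0  ⇒  (a,b)_2 = +1.
v=11: a=11^-1·(≡6), b=11^-2·(≡8) mod 11; (6|11)=-1, (8|11)=-1; (−1)^{-1·-2·5}·(-1)^-2·(-1)^-1 = -1.
v=23: a=23^-2·(≡4), b=23^-6·(≡6) mod 23; (4|23)=+1, (6|23)=+1; (−1)^{-2·-6·11}·(+1)^-6·(+1)^-2 = +1.
v=5: a=5^0·(≡1), b=5^-2·(≡3) mod 5; (1|5)=+1, (3|5)=-1; (−1)^{0·-2·2}·(+1)^-2·(-1)^0 = +1.
v=17: a=17^1·(≡9), b=17^3·(≡6) mod 17; (9|17)=+1, (6|17)=-1; (−1)^{1·3·8}·(+1)^3·(-1)^1 = -1.
v=7: a=7^-1·(≡4), b=7^-2·(≡1) mod 7; (4|7)=+1, (1|7)=+1; (−1)^{-1·-2·3}·(+1)^-2·(+1)^-1 = +1.
|Ram(-1309, -663)| = 4, even; anisotropic at {3, 11, 17, ∞}.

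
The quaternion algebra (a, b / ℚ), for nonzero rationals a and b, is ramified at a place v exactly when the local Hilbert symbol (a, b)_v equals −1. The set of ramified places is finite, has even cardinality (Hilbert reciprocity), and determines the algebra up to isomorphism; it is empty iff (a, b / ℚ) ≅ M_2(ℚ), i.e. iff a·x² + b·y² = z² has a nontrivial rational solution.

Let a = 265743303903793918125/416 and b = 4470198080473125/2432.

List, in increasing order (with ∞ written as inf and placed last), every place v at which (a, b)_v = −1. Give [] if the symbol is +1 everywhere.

[7, 13]

Mod squares: a ≡ 228514, b ≡ 18752734. Check v ∈ {∞, 2, 3, 5, 7, 11, 13, 17, 19, 29, 47}.
v=11: a=11^1·(≡7), b=11^1·(≡1) mod 11; (7|11)=-1, (1|11)=+1; (−1)^{1·1·5}·(-1)^1·(+1)^1 = +1.
v=3: a=3^12·(≡1), b=3^8·(≡1) mod 3; (1|3)=+1, (1|3)=+1; (−1)^{12·8·1}·(+1)^8·(+1)^12 = +1.
v=19: a=19^0·(≡6), b=19^-1·(≡15) mod 19; (6|19)=+1, (15|19)=-1; (−1)^{0·-1·9}·(+1)^-1·(-1)^0 = +1.
v=7: a=7^2·(≡6), b=7^1·(≡6) mod 7; (6|7)=-1, (6|7)=-1; (−1)^{2·1·3}·(-1)^1·(-1)^2 = -1.
v=17: a=17^1·(≡14), b=17^1·(≡11) mod 17; (14|17)=-1, (11|17)=-1; (−1)^{1·1·8}·(-1)^1·(-1)^1 = +1.
v=5: a=5^4·(≡4), b=5^4·(≡1) mod 5; (4|5)=+1, (1|5)=+1; (−1)^{4·4·2}·(+1)^4·(+1)^4 = +1.
v=∞: 228514 > 0 and 18752734 > 0  ⇒  (a,b)_∞ = +1.
v=13: a=13^-1·(≡11), b=13^1·(≡4) mod 13; (11|13)=-1, (4|13)=+1; (−1)^{-1·1·6}·(-1)^1·(+1)^-1 = -1.
v=2: v_2(a)=-5, v_2(b)=-7; units ≡ 1, 7 (mod 8); ε·ε+αω+βω = 0·1+-5·0+-7·0 ≡ 0  ⇒  (a,b)_2 = +1.
v=29: a=29^2·(≡16), b=29^1·(≡28) mod 29; (16|29)=+1, (28|29)=+1; (−1)^{2·1·14}·(+1)^1·(+1)^2 = +1.
v=47: a=47^3·(≡42), b=47^2·(≡25) mod 47; (42|47)=+1, (25|47)=+1; (−1)^{3·2·23}·(+1)^2·(+1)^3 = +1.
Ram(228514, 18752734) = {7, 13}; no ℚ_7-point on the conic.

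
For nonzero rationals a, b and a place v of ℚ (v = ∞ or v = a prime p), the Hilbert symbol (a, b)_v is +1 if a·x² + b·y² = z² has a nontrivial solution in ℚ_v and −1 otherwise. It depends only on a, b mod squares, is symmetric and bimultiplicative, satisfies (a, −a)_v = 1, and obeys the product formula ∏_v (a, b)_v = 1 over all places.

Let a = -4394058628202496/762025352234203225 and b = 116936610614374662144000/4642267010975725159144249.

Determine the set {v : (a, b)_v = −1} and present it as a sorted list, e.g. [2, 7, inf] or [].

(a, b) ≡ (-2346, 15) mod (ℚ^×)²; places V = {2, 3, 5, 7, 11, 17, 23, 41, 43, 47, ∞}.
(a,b)_41: α=-2, u≡10; β=-4, v≡29 (mod 41); (10|41)=+1, (29|41)=-1; sign (−1)^0·+1^-4·-1^-2 = +1.
(a,b)_43: α=-4, u≡12; β=-6, v≡24 (mod 43); (12|43)=-1, (24|43)=+1; sign (−1)^0·-1^-6·+1^-4 = +1.
(a,b)_∞: sgn(-2346)=−, sgn(15)=+, so +1.
(a,b)_5: α=-2, u≡1; β=3, v≡3 (mod 5); (1|5)=+1, (3|5)=-1; sign (−1)^0·+1^3·-1^-2 = +1.
(a,b)_23: α=1, u≡6; β=2, v≡15 (mod 23); (6|23)=+1, (15|23)=-1; sign (−1)^0·+1^2·-1^1 = -1.
(a,b)_11: α=2, u≡8; β=4, v≡4 (mod 11); (8|11)=-1, (4|11)=+1; sign (−1)^0·-1^4·+1^2 = +1.
(a,b)_2: α=19, β=18; u≡3, v≡7 (mod 8); ε(u)ε(v)=1·1, αω(v)=19·0, βω(u)=18·1; sum ≡ 1  ⇒  -1.
(a,b)_17: α=1, u≡2; β=2, v≡1 (mod 17); (2|17)=+1, (1|17)=+1; sign (−1)^0·+1^2·+1^1 = +1.
(a,b)_7: α=-4, u≡3; β=-6, v≡4 (mod 7); (3|7)=-1, (4|7)=+1; sign (−1)^0·-1^-6·+1^-4 = +1.
(a,b)_3: α=11, u≡1; β=13, v≡2 (mod 3); (1|3)=+1, (2|3)=-1; sign (−1)^1·+1^13·-1^11 = +1.
(a,b)_47: α=-2, u≡9; β=-2, v≡23 (mod 47); (9|47)=+1, (23|47)=-1; sign (−1)^0·+1^-2·-1^-2 = +1.
|Ram(-2346, 15)| = 2, even; anisotropic at {2, 23}.

[2, 23]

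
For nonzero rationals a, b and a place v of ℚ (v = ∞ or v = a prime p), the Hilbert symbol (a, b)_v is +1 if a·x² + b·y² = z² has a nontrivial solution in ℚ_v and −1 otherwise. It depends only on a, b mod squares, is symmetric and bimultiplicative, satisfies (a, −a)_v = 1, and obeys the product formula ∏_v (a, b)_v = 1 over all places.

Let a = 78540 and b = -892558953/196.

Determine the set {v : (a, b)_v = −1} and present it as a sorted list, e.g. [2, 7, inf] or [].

[2, 3, 5, 13, 17, 19]

Mod squares: a ≡ 19635, b ≡ -187473. Check v ∈ {∞, 2, 3, 5, 7, 11, 13, 17, 19, 23}.
v=13: a=13^0·(≡7), b=13^1·(≡1) mod 13; (7|13)=-1, (1|13)=+1; (−1)^{0·1·6}·(-1)^1·(+1)^0 = -1.
v=17: a=17^1·(≡13), b=17^0·(≡6) mod 17; (13|17)=+1, (6|17)=-1; (−1)^{1·0·8}·(+1)^0·(-1)^1 = -1.
v=7: a=7^1·(≡6), b=7^-2·(≡2) mod 7; (6|7)=-1, (2|7)=+1; (−1)^{1·-2·3}·(-1)^-2·(+1)^1 = +1.
v=5: a=5^1·(≡3), b=5^0·(≡2) mod 5; (3|5)=-1, (2|5)=-1; (−1)^{1·0·2}·(-1)^0·(-1)^1 = -1.
v=23: a=23^0·(≡18), b=23^3·(≡22) mod 23; (18|23)=+1, (22|23)=-1; (−1)^{0·3·11}·(+1)^3·(-1)^0 = +1.
v=∞: 19635 > 0 and -187473 < 0  ⇒  (a,b)_∞ = +1.
v=19: a=19^0·(≡13), b=19^1·(≡8) mod 19; (13|19)=-1, (8|19)=-1; (−1)^{0·1·9}·(-1)^1·(-1)^0 = -1.
v=3: a=3^1·(≡2), b=3^3·(≡2) mod 3; (2|3)=-1, (2|3)=-1; (−1)^{1·3·1}·(-1)^3·(-1)^1 = -1.
v=11: a=11^1·(≡1), b=11^1·(≡7) mod 11; (1|11)=+1, (7|11)=-1; (−1)^{1·1·5}·(+1)^1·(-1)^1 = +1.
v=2: v_2(a)=2, v_2(b)=-2; units ≡ 3, 7 (mod 8); ε·ε+αω+βω = 1·1+2·0+-2·1 ≡ 1  ⇒  (a,b)_2 = -1.
(19635, -187473 / ℚ) ramifies at {2, 3, 5, 13, 17, 19}: a division algebra.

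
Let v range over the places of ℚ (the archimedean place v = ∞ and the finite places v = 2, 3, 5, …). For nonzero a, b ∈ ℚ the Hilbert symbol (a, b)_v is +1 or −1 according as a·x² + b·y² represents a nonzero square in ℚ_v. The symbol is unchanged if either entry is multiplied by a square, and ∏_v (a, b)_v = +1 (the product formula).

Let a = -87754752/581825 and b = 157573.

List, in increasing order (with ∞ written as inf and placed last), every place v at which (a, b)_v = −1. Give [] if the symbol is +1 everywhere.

Mod squares: a ≡ -34, b ≡ 157573. Check v ∈ {∞, 2, 3, 5, 13, 17, 23, 31, 37}.
v=17: a=17^-1·(≡16), b=17^1·(≡4) mod 17; (16|17)=+1, (4|17)=+1; (−1)^{-1·1·8}·(+1)^1·(+1)^-1 = +1.
v=3: a=3^4·(≡2), b=3^0·(≡1) mod 3; (2|3)=-1, (1|3)=+1; (−1)^{4·0·1}·(-1)^0·(+1)^4 = +1.
v=13: a=13^0·(≡11), b=13^1·(≡5) mod 13; (11|13)=-1, (5|13)=-1; (−1)^{0·1·6}·(-1)^1·(-1)^0 = -1.
v=5: a=5^-2·(≡1), b=5^0·(≡3) mod 5; (1|5)=+1, (3|5)=-1; (−1)^{-2·0·2}·(+1)^0·(-1)^-2 = +1.
v=23: a=23^2·(≡2), b=23^1·(≡20) mod 23; (2|23)=+1, (20|23)=-1; (−1)^{2·1·11}·(+1)^1·(-1)^2 = +1.
v=2: v_2(a)=11, v_2(b)=0; units ≡ 7, 5 (mod 8); ε·ε+αω+βω = 1·0+11·1+0·0 ≡ 1  ⇒  (a,b)_2 = -1.
v=∞: -34 < 0 and 157573 > 0  ⇒  (a,b)_∞ = +1.
v=31: a=31^0·(≡1), b=31^1·(≡30) mod 31; (1|31)=+1, (30|31)=-1; (−1)^{0·1·15}·(+1)^1·(-1)^0 = +1.
v=37: a=37^-2·(≡4), b=37^0·(≡27) mod 37; (4|37)=+1, (27|37)=+1; (−1)^{-2·0·18}·(+1)^0·(+1)^-2 = +1.
|Ram(-34, 157573)| = 2, even; anisotropic at {2, 13}.

[2, 13]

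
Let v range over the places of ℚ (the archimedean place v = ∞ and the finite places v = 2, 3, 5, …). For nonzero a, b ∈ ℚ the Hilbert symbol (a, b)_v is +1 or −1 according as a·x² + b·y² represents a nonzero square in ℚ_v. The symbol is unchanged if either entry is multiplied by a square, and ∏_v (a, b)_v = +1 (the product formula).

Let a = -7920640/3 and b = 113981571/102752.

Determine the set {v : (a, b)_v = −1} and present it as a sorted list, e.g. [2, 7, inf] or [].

Mod squares: a ≡ -23205, b ≡ 418. Check v ∈ {∞, 2, 3, 5, 7, 11, 13, 17, 19, 29, 37}.
v=37: a=37^0·(≡8), b=37^2·(≡3) mod 37; (8|37)=-1, (3|37)=+1; (−1)^{0·2·18}·(-1)^2·(+1)^0 = +1.
v=2: v_2(a)=10, v_2(b)=-5; units ≡ 3, 1 (mod 8); ε·ε+αω+βω = 1·0+10·0+-5·1 ≡ 1  ⇒  (a,b)_2 = -1.
v=29: a=29^0·(≡24), b=29^2·(≡26) mod 29; (24|29)=+1, (26|29)=-1; (−1)^{0·2·14}·(+1)^2·(-1)^0 = +1.
v=3: a=3^-1·(≡2), b=3^2·(≡1) mod 3; (2|3)=-1, (1|3)=+1; (−1)^{-1·2·1}·(-1)^2·(+1)^-1 = +1.
v=∞: -23205 < 0 and 418 > 0  ⇒  (a,b)_∞ = +1.
v=17: a=17^1·(≡11), b=17^0·(≡14) mod 17; (11|17)=-1, (14|17)=-1; (−1)^{1·0·8}·(-1)^0·(-1)^1 = -1.
v=19: a=19^0·(≡14), b=19^-1·(≡8) mod 19; (14|19)=-1, (8|19)=-1; (−1)^{0·-1·9}·(-1)^-1·(-1)^0 = -1.
v=5: a=5^1·(≡4), b=5^0·(≡3) mod 5; (4|5)=+1, (3|5)=-1; (−1)^{1·0·2}·(+1)^0·(-1)^1 = -1.
v=13: a=13^1·(≡10), b=13^-2·(≡8) mod 13; (10|13)=+1, (8|13)=-1; (−1)^{1·-2·6}·(+1)^-2·(-1)^1 = -1.
v=7: a=7^1·(≡3), b=7^0·(≡3) mod 7; (3|7)=-1, (3|7)=-1; (−1)^{1·0·3}·(-1)^0·(-1)^1 = -1.
v=11: a=11^0·(≡3), b=11^1·(≡5) mod 11; (3|11)=+1, (5|11)=+1; (−1)^{0·1·5}·(+1)^1·(+1)^0 = +1.
(-23205, 418 / ℚ) ramifies at {2, 5, 7, 13, 17, 19}: a division algebra.

[2, 5, 7, 13, 17, 19]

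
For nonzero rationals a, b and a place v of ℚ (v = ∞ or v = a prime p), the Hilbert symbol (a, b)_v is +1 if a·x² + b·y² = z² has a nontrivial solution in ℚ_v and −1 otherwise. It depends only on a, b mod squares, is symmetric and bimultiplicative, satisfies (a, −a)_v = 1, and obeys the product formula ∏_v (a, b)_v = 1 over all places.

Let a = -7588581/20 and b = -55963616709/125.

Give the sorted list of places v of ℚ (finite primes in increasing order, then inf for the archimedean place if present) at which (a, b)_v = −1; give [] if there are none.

(a, b) ≡ (-2145, -105) mod (ℚ^×)²; places V = {2, 3, 5, 7, 11, 13, 19, ∞}.
(a,b)_13: α=1, u≡4; β=2, v≡3 (mod 13); (4|13)=+1, (3|13)=+1; sign (−1)^0·+1^2·+1^1 = +1.
(a,b)_11: α=1, u≡3; β=2, v≡4 (mod 11); (3|11)=+1, (4|11)=+1; sign (−1)^0·+1^2·+1^1 = +1.
(a,b)_5: α=-1, u≡1; β=-3, v≡1 (mod 5); (1|5)=+1, (1|5)=+1; sign (−1)^0·+1^-3·+1^-1 = +1.
(a,b)_∞: sgn(-2145)=−, sgn(-105)=−, so -1.
(a,b)_19: α=2, u≡12; β=4, v≡6 (mod 19); (12|19)=-1, (6|19)=+1; sign (−1)^0·-1^4·+1^2 = +1.
(a,b)_3: α=1, u≡2; β=1, v≡1 (mod 3); (2|3)=-1, (1|3)=+1; sign (−1)^1·-1^1·+1^1 = +1.
(a,b)_2: α=-2, β=0; u≡7, v≡7 (mod 8); ε(u)ε(v)=1·1, αω(v)=-2·0, βω(u)=0·0; sum ≡ 1  ⇒  -1.
(a,b)_7: α=2, u≡1; β=1, v≡5 (mod 7); (1|7)=+1, (5|7)=-1; sign (−1)^0·+1^1·-1^2 = +1.
|Ram(-2145, -105)| = 2, even; anisotropic at {2, ∞}.

[2, inf]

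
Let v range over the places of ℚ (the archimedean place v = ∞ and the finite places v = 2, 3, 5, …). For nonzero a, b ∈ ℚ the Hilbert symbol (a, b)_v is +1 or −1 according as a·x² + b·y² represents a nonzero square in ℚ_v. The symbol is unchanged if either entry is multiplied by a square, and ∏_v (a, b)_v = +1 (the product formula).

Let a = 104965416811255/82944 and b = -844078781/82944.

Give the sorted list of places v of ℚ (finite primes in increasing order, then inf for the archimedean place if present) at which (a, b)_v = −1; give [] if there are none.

[2, 7]

Mod squares: a ≡ 55, b ≡ -2261. Check v ∈ {∞, 2, 3, 5, 7, 11, 13, 17, 19, 47}.
v=19: a=19^2·(≡7), b=19^1·(≡14) mod 19; (7|19)=+1, (14|19)=-1; (−1)^{2·1·9}·(+1)^1·(-1)^2 = +1.
v=11: a=11^1·(≡3), b=11^0·(≡1) mod 11; (3|11)=+1, (1|11)=+1; (−1)^{1·0·5}·(+1)^0·(+1)^1 = +1.
v=17: a=17^2·(≡2), b=17^1·(≡3) mod 17; (2|17)=+1, (3|17)=-1; (−1)^{2·1·8}·(+1)^1·(-1)^2 = +1.
v=∞: 55 > 0 and -2261 < 0  ⇒  (a,b)_∞ = +1.
v=2: v_2(a)=-10, v_2(b)=-10; units ≡ 7, 3 (mod 8); ε·ε+αω+βω = 1·1+-10·1+-10·0 ≡ 1  ⇒  (a,b)_2 = -1.
v=13: a=13^2·(≡9), b=13^2·(≡3) mod 13; (9|13)=+1, (3|13)=+1; (−1)^{2·2·6}·(+1)^2·(+1)^2 = +1.
v=3: a=3^-4·(≡1), b=3^-4·(≡1) mod 3; (1|3)=+1, (1|3)=+1; (−1)^{-4·-4·1}·(+1)^-4·(+1)^-4 = +1.
v=5: a=5^1·(≡4), b=5^0·(≡1) mod 5; (4|5)=+1, (1|5)=+1; (−1)^{1·0·2}·(+1)^0·(+1)^1 = +1.
v=47: a=47^2·(≡25), b=47^2·(≡17) mod 47; (25|47)=+1, (17|47)=+1; (−1)^{2·2·23}·(+1)^2·(+1)^2 = +1.
v=7: a=7^2·(≡3), b=7^1·(≡3) mod 7; (3|7)=-1, (3|7)=-1; (−1)^{2·1·3}·(-1)^1·(-1)^2 = -1.
Ram(55, -2261) = {2, 7}; no ℚ_2-point on the conic.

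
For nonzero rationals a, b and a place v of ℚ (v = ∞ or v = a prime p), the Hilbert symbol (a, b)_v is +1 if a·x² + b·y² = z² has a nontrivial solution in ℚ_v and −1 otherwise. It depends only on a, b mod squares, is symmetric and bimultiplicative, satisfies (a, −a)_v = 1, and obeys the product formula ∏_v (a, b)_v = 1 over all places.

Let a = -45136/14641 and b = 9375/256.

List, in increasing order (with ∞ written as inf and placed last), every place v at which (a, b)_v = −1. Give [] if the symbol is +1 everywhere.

Mod squares: a ≡ -2821, b ≡ 15. Check v ∈ {∞, 2, 3, 5, 7, 11, 13, 31}.
v=7: a=7^1·(≡5), b=7^0·(≡4) mod 7; (5|7)=-1, (4|7)=+1; (−1)^{1·0·3}·(-1)^0·(+1)^1 = +1.
v=11: a=11^-4·(≡8), b=11^0·(≡1) mod 11; (8|11)=-1, (1|11)=+1; (−1)^{-4·0·5}·(-1)^0·(+1)^-4 = +1.
v=13: a=13^1·(≡4), b=13^0·(≡6) mod 13; (4|13)=+1, (6|13)=-1; (−1)^{1·0·6}·(+1)^0·(-1)^1 = -1.
v=2: v_2(a)=4, v_2(b)=-8; units ≡ 3, 7 (mod 8); ε·ε+αω+βω = 1·1+4·0+-8·1 ≡ 1  ⇒  (a,b)_2 = -1.
v=3: a=3^0·(≡2), b=3^1·(≡2) mod 3; (2|3)=-1, (2|3)=-1; (−1)^{0·1·1}·(-1)^1·(-1)^0 = -1.
v=5: a=5^0·(≡4), b=5^5·(≡3) mod 5; (4|5)=+1, (3|5)=-1; (−1)^{0·5·2}·(+1)^5·(-1)^0 = +1.
v=31: a=31^1·(≡7), b=31^0·(≡21) mod 31; (7|31)=+1, (21|31)=-1; (−1)^{1·0·15}·(+1)^0·(-1)^1 = -1.
v=∞: -2821 < 0 and 15 > 0  ⇒  (a,b)_∞ = +1.
(-2821, 15 / ℚ) ramifies at {2, 3, 13, 31}: a division algebra.

[2, 3, 13, 31]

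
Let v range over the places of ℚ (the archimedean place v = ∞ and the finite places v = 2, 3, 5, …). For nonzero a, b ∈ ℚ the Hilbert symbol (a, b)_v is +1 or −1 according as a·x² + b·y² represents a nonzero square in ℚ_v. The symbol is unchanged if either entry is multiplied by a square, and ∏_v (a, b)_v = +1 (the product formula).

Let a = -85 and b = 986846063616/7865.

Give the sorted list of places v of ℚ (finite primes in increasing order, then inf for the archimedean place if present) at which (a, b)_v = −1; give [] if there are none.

[2, 3, 13, 17]

Mod squares: a ≡ -85, b ≡ 3315. Check v ∈ {∞, 2, 3, 5, 7, 11, 13, 17, 23}.
v=3: a=3^0·(≡2), b=3^7·(≡1) mod 3; (2|3)=-1, (1|3)=+1; (−1)^{0·7·1}·(-1)^7·(+1)^0 = -1.
v=5: a=5^1·(≡3), b=5^-1·(≡2) mod 5; (3|5)=-1, (2|5)=-1; (−1)^{1·-1·2}·(-1)^-1·(-1)^1 = +1.
v=23: a=23^0·(≡7), b=23^2·(≡18) mod 23; (7|23)=-1, (18|23)=+1; (−1)^{0·2·11}·(-1)^2·(+1)^0 = +1.
v=∞: -85 < 0 and 3315 > 0  ⇒  (a,b)_∞ = +1.
v=13: a=13^0·(≡6), b=13^-1·(≡7) mod 13; (6|13)=-1, (7|13)=-1; (−1)^{0·-1·6}·(-1)^-1·(-1)^0 = -1.
v=7: a=7^0·(≡6), b=7^2·(≡4) mod 7; (6|7)=-1, (4|7)=+1; (−1)^{0·2·3}·(-1)^2·(+1)^0 = +1.
v=11: a=11^0·(≡3), b=11^-2·(≡5) mod 11; (3|11)=+1, (5|11)=+1; (−1)^{0·-2·5}·(+1)^-2·(+1)^0 = +1.
v=17: a=17^1·(≡12), b=17^1·(≡1) mod 17; (12|17)=-1, (1|17)=+1; (−1)^{1·1·8}·(-1)^1·(+1)^1 = -1.
v=2: v_2(a)=0, v_2(b)=10; units ≡ 3, 3 (mod 8); ε·ε+αω+βω = 1·1+0·1+10·1 ≡ 1  ⇒  (a,b)_2 = -1.
(-85, 3315 / ℚ) ramifies at {2, 3, 13, 17}: a division algebra.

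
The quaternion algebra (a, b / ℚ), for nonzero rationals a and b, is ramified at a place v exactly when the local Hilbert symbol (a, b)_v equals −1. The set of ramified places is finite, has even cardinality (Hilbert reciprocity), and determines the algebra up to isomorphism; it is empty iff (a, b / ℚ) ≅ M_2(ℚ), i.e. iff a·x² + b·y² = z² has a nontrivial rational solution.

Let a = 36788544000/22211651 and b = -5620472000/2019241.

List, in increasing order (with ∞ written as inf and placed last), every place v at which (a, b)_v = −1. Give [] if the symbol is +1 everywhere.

Mod squares: a ≡ 24310, b ≡ -12155. Check v ∈ {∞, 2, 3, 5, 7, 11, 13, 17, 29}.
v=7: a=7^-4·(≡3), b=7^-4·(≡4) mod 7; (3|7)=-1, (4|7)=+1; (−1)^{-4·-4·3}·(-1)^-4·(+1)^-4 = +1.
v=17: a=17^3·(≡15), b=17^3·(≡1) mod 17; (15|17)=+1, (1|17)=+1; (−1)^{3·3·8}·(+1)^3·(+1)^3 = +1.
v=2: v_2(a)=9, v_2(b)=6; units ≡ 3, 5 (mod 8); ε·ε+αω+βω = 1·0+9·1+6·1 ≡ 1  ⇒  (a,b)_2 = -1.
v=3: a=3^2·(≡1), b=3^0·(≡1) mod 3; (1|3)=+1, (1|3)=+1; (−1)^{2·0·1}·(+1)^0·(+1)^2 = +1.
v=13: a=13^1·(≡8), b=13^1·(≡1) mod 13; (8|13)=-1, (1|13)=+1; (−1)^{1·1·6}·(-1)^1·(+1)^1 = -1.
v=29: a=29^-2·(≡19), b=29^-2·(≡16) mod 29; (19|29)=-1, (16|29)=+1; (−1)^{-2·-2·14}·(-1)^-2·(+1)^-2 = +1.
v=∞: 24310 > 0 and -12155 < 0  ⇒  (a,b)_∞ = +1.
v=11: a=11^-1·(≡8), b=11^1·(≡6) mod 11; (8|11)=-1, (6|11)=-1; (−1)^{-1·1·5}·(-1)^1·(-1)^-1 = -1.
v=5: a=5^3·(≡2), b=5^3·(≡4) mod 5; (2|5)=-1, (4|5)=+1; (−1)^{3·3·2}·(-1)^3·(+1)^3 = -1.
Ram(24310, -12155) = {2, 5, 11, 13}; no ℚ_2-point on the conic.

[2, 5, 11, 13]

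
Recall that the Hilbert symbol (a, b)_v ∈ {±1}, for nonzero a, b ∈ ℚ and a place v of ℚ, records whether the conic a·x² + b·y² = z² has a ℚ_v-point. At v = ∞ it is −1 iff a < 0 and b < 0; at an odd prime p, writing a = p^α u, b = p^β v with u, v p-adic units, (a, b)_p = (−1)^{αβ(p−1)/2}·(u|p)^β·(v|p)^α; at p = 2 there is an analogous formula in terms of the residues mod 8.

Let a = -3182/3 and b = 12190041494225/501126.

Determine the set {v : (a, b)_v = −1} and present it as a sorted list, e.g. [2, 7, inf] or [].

(a, b) ≡ (-9546, 43613094) mod (ℚ^×)²; places V = {2, 3, 5, 7, 17, 19, 31, 37, 41, 43, ∞}.
(a,b)_17: α=0, u≡16; β=-4, v≡9 (mod 17); (16|17)=+1, (9|17)=+1; sign (−1)^0·+1^-4·+1^0 = +1.
(a,b)_5: α=0, u≡1; β=2, v≡4 (mod 5); (1|5)=+1, (4|5)=+1; sign (−1)^0·+1^2·+1^0 = +1.
(a,b)_37: α=1, u≡33; β=2, v≡9 (mod 37); (33|37)=+1, (9|37)=+1; sign (−1)^0·+1^2·+1^1 = +1.
(a,b)_41: α=0, u≡19; β=1, v≡38 (mod 41); (19|41)=-1, (38|41)=-1; sign (−1)^0·-1^1·-1^0 = -1.
(a,b)_43: α=1, u≡4; β=1, v≡41 (mod 43); (4|43)=+1, (41|43)=+1; sign (−1)^1·+1^1·+1^1 = -1.
(a,b)_31: α=0, u≡14; β=1, v≡20 (mod 31); (14|31)=+1, (20|31)=+1; sign (−1)^0·+1^1·+1^0 = +1.
(a,b)_∞: sgn(-9546)=−, sgn(43613094)=+, so +1.
(a,b)_19: α=0, u≡16; β=1, v≡16 (mod 19); (16|19)=+1, (16|19)=+1; sign (−1)^0·+1^1·+1^0 = +1.
(a,b)_3: α=-1, u≡1; β=-1, v≡1 (mod 3); (1|3)=+1, (1|3)=+1; sign (−1)^1·+1^-1·+1^-1 = -1.
(a,b)_7: α=0, u≡1; β=3, v≡4 (mod 7); (1|7)=+1, (4|7)=+1; sign (−1)^0·+1^3·+1^0 = +1.
(a,b)_2: α=1, β=-1; u≡3, v≡3 (mod 8); ε(u)ε(v)=1·1, αω(v)=1·1, βω(u)=-1·1; sum ≡ 1  ⇒  -1.
|Ram(-9546, 43613094)| = 4, even; anisotropic at {2, 3, 41, 43}.

[2, 3, 41, 43]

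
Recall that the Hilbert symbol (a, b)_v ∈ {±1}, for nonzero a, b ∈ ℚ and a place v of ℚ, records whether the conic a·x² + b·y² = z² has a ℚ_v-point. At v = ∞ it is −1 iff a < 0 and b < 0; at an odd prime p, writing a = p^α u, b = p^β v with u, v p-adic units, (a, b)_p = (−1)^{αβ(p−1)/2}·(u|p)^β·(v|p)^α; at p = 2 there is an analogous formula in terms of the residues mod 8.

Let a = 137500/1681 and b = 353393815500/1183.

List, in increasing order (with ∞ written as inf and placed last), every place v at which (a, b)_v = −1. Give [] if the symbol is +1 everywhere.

[5, 7]

Mod squares: a ≡ 55, b ≡ 2860165. Check v ∈ {∞, 2, 3, 5, 7, 11, 13, 17, 19, 23, 31, 41}.
v=23: a=23^0·(≡3), b=23^1·(≡21) mod 23; (3|23)=+1, (21|23)=-1; (−1)^{0·1·11}·(+1)^1·(-1)^0 = +1.
v=3: a=3^0·(≡1), b=3^2·(≡1) mod 3; (1|3)=+1, (1|3)=+1; (−1)^{0·2·1}·(+1)^2·(+1)^0 = +1.
v=13: a=13^0·(≡3), b=13^-2·(≡9) mod 13; (3|13)=+1, (9|13)=+1; (−1)^{0·-2·6}·(+1)^-2·(+1)^0 = +1.
v=5: a=5^5·(≡4), b=5^3·(≡3) mod 5; (4|5)=+1, (3|5)=-1; (−1)^{5·3·2}·(+1)^3·(-1)^5 = -1.
v=7: a=7^0·(≡6), b=7^-1·(≡5) mod 7; (6|7)=-1, (5|7)=-1; (−1)^{0·-1·3}·(-1)^-1·(-1)^0 = -1.
v=41: a=41^-2·(≡27), b=41^0·(≡16) mod 41; (27|41)=-1, (16|41)=+1; (−1)^{-2·0·20}·(-1)^0·(+1)^-2 = +1.
v=∞: 55 > 0 and 2860165 > 0  ⇒  (a,b)_∞ = +1.
v=2: v_2(a)=2, v_2(b)=2; units ≡ 7, 5 (mod 8); ε·ε+αω+βω = 1·0+2·1+2·0 ≡ 0  ⇒  (a,b)_2 = +1.
v=31: a=31^0·(≡11), b=31^2·(≡3) mod 31; (11|31)=-1, (3|31)=-1; (−1)^{0·2·15}·(-1)^2·(-1)^0 = +1.
v=17: a=17^0·(≡15), b=17^1·(≡1) mod 17; (15|17)=+1, (1|17)=+1; (−1)^{0·1·8}·(+1)^1·(+1)^0 = +1.
v=19: a=19^0·(≡6), b=19^1·(≡7) mod 19; (6|19)=+1, (7|19)=+1; (−1)^{0·1·9}·(+1)^1·(+1)^0 = +1.
v=11: a=11^1·(≡9), b=11^1·(≡10) mod 11; (9|11)=+1, (10|11)=-1; (−1)^{1·1·5}·(+1)^1·(-1)^1 = +1.
Ram(55, 2860165) = {5, 7}; no ℚ_5-point on the conic.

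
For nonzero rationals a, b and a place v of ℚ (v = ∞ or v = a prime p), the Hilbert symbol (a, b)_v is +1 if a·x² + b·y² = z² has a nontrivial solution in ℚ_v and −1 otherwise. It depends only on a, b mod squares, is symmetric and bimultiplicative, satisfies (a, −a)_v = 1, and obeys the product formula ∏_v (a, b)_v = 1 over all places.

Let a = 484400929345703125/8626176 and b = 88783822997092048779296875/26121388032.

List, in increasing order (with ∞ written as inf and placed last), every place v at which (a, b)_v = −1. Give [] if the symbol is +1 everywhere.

[3, 7]

Mod squares: a ≡ 2210, b ≡ 1785. Check v ∈ {∞, 2, 3, 5, 7, 13, 17, 29, 43}.
v=43: a=43^0·(≡36), b=43^2·(≡34) mod 43; (36|43)=+1, (34|43)=-1; (−1)^{0·2·21}·(+1)^2·(-1)^0 = +1.
v=7: a=7^4·(≡3), b=7^7·(≡3) mod 7; (3|7)=-1, (3|7)=-1; (−1)^{4·7·3}·(-1)^7·(-1)^4 = -1.
v=13: a=13^-1·(≡9), b=13^0·(≡1) mod 13; (9|13)=+1, (1|13)=+1; (−1)^{-1·0·6}·(+1)^0·(+1)^-1 = +1.
v=5: a=5^11·(≡3), b=5^11·(≡2) mod 5; (3|5)=-1, (2|5)=-1; (−1)^{11·11·2}·(-1)^11·(-1)^11 = +1.
v=3: a=3^-4·(≡2), b=3^-13·(≡1) mod 3; (2|3)=-1, (1|3)=+1; (−1)^{-4·-13·1}·(-1)^-13·(+1)^-4 = -1.
v=17: a=17^3·(≡6), b=17^5·(≡3) mod 17; (6|17)=-1, (3|17)=-1; (−1)^{3·5·8}·(-1)^5·(-1)^3 = +1.
v=2: v_2(a)=-13, v_2(b)=-14; units ≡ 1, 1 (mod 8); ε·ε+αω+βω = 0·0+-13·0+-14·0 ≡ 0  ⇒  (a,b)_2 = +1.
v=∞: 2210 > 0 and 1785 > 0  ⇒  (a,b)_∞ = +1.
v=29: a=29^2·(≡5), b=29^2·(≡28) mod 29; (5|29)=+1, (28|29)=+1; (−1)^{2·2·14}·(+1)^2·(+1)^2 = +1.
Ram(2210, 1785) = {3, 7}; no ℚ_3-point on the conic.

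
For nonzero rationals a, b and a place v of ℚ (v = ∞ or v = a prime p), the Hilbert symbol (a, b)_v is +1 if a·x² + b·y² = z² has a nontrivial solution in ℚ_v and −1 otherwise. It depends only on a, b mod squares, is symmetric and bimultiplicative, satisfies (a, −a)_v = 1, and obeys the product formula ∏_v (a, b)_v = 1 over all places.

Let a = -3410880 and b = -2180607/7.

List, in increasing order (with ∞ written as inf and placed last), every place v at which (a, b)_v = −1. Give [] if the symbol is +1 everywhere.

(a, b) ≡ (-53295, -90321) mod (ℚ^×)²; places V = {2, 3, 5, 7, 11, 13, 17, 19, 23, ∞}.
(a,b)_23: α=0, u≡20; β=1, v≡16 (mod 23); (20|23)=-1, (16|23)=+1; sign (−1)^0·-1^1·+1^0 = -1.
(a,b)_5: α=1, u≡4; β=0, v≡4 (mod 5); (4|5)=+1, (4|5)=+1; sign (−1)^0·+1^0·+1^1 = +1.
(a,b)_7: α=0, u≡3; β=-1, v≡5 (mod 7); (3|7)=-1, (5|7)=-1; sign (−1)^0·-1^-1·-1^0 = -1.
(a,b)_2: α=6, β=0; u≡1, v≡7 (mod 8); ε(u)ε(v)=0·1, αω(v)=6·0, βω(u)=0·0; sum ≡ 0  ⇒  +1.
(a,b)_17: α=1, u≡11; β=1, v≡4 (mod 17); (11|17)=-1, (4|17)=+1; sign (−1)^0·-1^1·+1^1 = -1.
(a,b)_3: α=1, u≡1; β=1, v≡1 (mod 3); (1|3)=+1, (1|3)=+1; sign (−1)^1·+1^1·+1^1 = -1.
(a,b)_11: α=1, u≡10; β=1, v≡7 (mod 11); (10|11)=-1, (7|11)=-1; sign (−1)^1·-1^1·-1^1 = -1.
(a,b)_∞: sgn(-53295)=−, sgn(-90321)=−, so -1.
(a,b)_19: α=1, u≡11; β=0, v≡6 (mod 19); (11|19)=+1, (6|19)=+1; sign (−1)^0·+1^0·+1^1 = +1.
(a,b)_13: α=0, u≡8; β=2, v≡12 (mod 13); (8|13)=-1, (12|13)=+1; sign (−1)^0·-1^2·+1^0 = +1.
Ram(-53295, -90321) = {3, 7, 11, 17, 23, ∞}; no ℚ_3-point on the conic.

[3, 7, 11, 17, 23, inf]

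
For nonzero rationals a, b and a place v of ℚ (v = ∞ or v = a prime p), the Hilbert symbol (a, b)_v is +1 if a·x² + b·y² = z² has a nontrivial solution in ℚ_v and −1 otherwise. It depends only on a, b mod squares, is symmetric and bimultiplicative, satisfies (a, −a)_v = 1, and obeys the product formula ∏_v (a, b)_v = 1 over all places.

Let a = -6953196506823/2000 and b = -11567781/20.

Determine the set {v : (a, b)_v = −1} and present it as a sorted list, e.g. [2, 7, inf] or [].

(a, b) ≡ (-4715, -6426545) mod (ℚ^×)²; places V = {2, 3, 5, 7, 23, 29, 41, 47, ∞}.
(a,b)_29: α=2, u≡19; β=1, v≡9 (mod 29); (19|29)=-1, (9|29)=+1; sign (−1)^0·-1^1·+1^2 = -1.
(a,b)_23: α=1, u≡6; β=1, v≡2 (mod 23); (6|23)=+1, (2|23)=+1; sign (−1)^1·+1^1·+1^1 = -1.
(a,b)_2: α=-4, β=-2; u≡5, v≡7 (mod 8); ε(u)ε(v)=0·1, αω(v)=-4·0, βω(u)=-2·1; sum ≡ 0  ⇒  +1.
(a,b)_41: α=1, u≡1; β=1, v≡40 (mod 41); (1|41)=+1, (40|41)=+1; sign (−1)^0·+1^1·+1^1 = +1.
(a,b)_7: α=2, u≡5; β=0, v≡1 (mod 7); (5|7)=-1, (1|7)=+1; sign (−1)^0·-1^0·+1^2 = +1.
(a,b)_47: α=2, u≡32; β=1, v≡29 (mod 47); (32|47)=+1, (29|47)=-1; sign (−1)^0·+1^1·-1^2 = +1.
(a,b)_5: α=-3, u≡2; β=-1, v≡1 (mod 5); (2|5)=-1, (1|5)=+1; sign (−1)^0·-1^-1·+1^-3 = -1.
(a,b)_∞: sgn(-4715)=−, sgn(-6426545)=−, so -1.
(a,b)_3: α=4, u≡1; β=2, v≡1 (mod 3); (1|3)=+1, (1|3)=+1; sign (−1)^0·+1^2·+1^4 = +1.
|Ram(-4715, -6426545)| = 4, even; anisotropic at {5, 23, 29, ∞}.

[5, 23, 29, inf]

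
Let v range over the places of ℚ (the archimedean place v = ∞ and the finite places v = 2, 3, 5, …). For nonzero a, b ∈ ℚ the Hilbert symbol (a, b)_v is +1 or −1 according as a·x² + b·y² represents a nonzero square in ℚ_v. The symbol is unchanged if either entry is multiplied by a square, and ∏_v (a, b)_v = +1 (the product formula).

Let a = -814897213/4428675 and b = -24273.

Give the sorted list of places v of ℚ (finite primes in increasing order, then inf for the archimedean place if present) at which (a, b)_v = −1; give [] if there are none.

[31, inf]

(a, b) ≡ (-111, -2697) mod (ℚ^×)²; places V = {2, 3, 5, 13, 19, 29, 31, 37, ∞}.
(a,b)_2: α=0, β=0; u≡1, v≡7 (mod 8); ε(u)ε(v)=0·1, αω(v)=0·0, βω(u)=0·0; sum ≡ 0  ⇒  +1.
(a,b)_29: α=0, u≡13; β=1, v≡4 (mod 29); (13|29)=+1, (4|29)=+1; sign (−1)^0·+1^1·+1^0 = +1.
(a,b)_19: α=4, u≡12; β=0, v≡9 (mod 19); (12|19)=-1, (9|19)=+1; sign (−1)^0·-1^0·+1^4 = +1.
(a,b)_13: α=2, u≡11; β=0, v≡11 (mod 13); (11|13)=-1, (11|13)=-1; sign (−1)^0·-1^0·-1^2 = +1.
(a,b)_31: α=0, u≡23; β=1, v≡23 (mod 31); (23|31)=-1, (23|31)=-1; sign (−1)^0·-1^1·-1^0 = -1.
(a,b)_3: α=-11, u≡2; β=3, v≡1 (mod 3); (2|3)=-1, (1|3)=+1; sign (−1)^1·-1^3·+1^-11 = +1.
(a,b)_∞: sgn(-111)=−, sgn(-2697)=−, so -1.
(a,b)_5: α=-2, u≡1; β=0, v≡2 (mod 5); (1|5)=+1, (2|5)=-1; sign (−1)^0·+1^0·-1^-2 = +1.
(a,b)_37: α=1, u≡12; β=0, v≡36 (mod 37); (12|37)=+1, (36|37)=+1; sign (−1)^0·+1^0·+1^1 = +1.
Ram(-111, -2697) = {31, ∞}; no ℚ_31-point on the conic.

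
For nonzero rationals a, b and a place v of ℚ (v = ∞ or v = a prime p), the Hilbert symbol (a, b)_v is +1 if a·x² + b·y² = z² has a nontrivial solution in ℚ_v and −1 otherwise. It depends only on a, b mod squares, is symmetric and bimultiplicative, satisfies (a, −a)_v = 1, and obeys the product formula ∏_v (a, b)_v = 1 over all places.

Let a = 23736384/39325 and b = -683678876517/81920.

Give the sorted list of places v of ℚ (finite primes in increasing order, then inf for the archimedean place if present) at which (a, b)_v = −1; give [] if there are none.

[5, 31]

(a, b) ≡ (13, -2980185) mod (ℚ^×)²; places V = {2, 3, 5, 7, 11, 13, 17, 29, 31, ∞}.
(a,b)_29: α=2, u≡7; β=1, v≡11 (mod 29); (7|29)=+1, (11|29)=-1; sign (−1)^0·+1^1·-1^2 = +1.
(a,b)_3: α=2, u≡1; β=5, v≡1 (mod 3); (1|3)=+1, (1|3)=+1; sign (−1)^0·+1^5·+1^2 = +1.
(a,b)_11: α=-2, u≡2; β=0, v≡4 (mod 11); (2|11)=-1, (4|11)=+1; sign (−1)^0·-1^0·+1^-2 = +1.
(a,b)_17: α=0, u≡8; β=3, v≡13 (mod 17); (8|17)=+1, (13|17)=+1; sign (−1)^0·+1^3·+1^0 = +1.
(a,b)_7: α=2, u≡5; β=2, v≡1 (mod 7); (5|7)=-1, (1|7)=+1; sign (−1)^0·-1^2·+1^2 = +1.
(a,b)_5: α=-2, u≡3; β=-1, v≡2 (mod 5); (3|5)=-1, (2|5)=-1; sign (−1)^0·-1^-1·-1^-2 = -1.
(a,b)_∞: sgn(13)=+, sgn(-2980185)=−, so +1.
(a,b)_31: α=0, u≡27; β=1, v≡3 (mod 31); (27|31)=-1, (3|31)=-1; sign (−1)^0·-1^1·-1^0 = -1.
(a,b)_2: α=6, β=-14; u≡5, v≡7 (mod 8); ε(u)ε(v)=0·1, αω(v)=6·0, βω(u)=-14·1; sum ≡ 0  ⇒  +1.
(a,b)_13: α=-1, u≡1; β=1, v≡9 (mod 13); (1|13)=+1, (9|13)=+1; sign (−1)^0·+1^1·+1^-1 = +1.
(13, -2980185 / ℚ) ramifies at {5, 31}: a division algebra.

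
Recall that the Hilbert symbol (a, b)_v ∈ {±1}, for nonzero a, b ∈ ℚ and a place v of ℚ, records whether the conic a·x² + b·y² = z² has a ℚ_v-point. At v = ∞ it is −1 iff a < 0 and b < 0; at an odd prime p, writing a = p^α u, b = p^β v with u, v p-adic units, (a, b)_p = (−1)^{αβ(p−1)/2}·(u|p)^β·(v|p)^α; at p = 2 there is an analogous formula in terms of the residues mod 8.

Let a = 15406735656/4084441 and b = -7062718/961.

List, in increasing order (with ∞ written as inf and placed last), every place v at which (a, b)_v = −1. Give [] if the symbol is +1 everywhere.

[2, 3, 17, 19]

Mod squares: a ≡ 25194, b ≡ -8398. Check v ∈ {∞, 2, 3, 13, 17, 19, 23, 29, 31, 43, 47}.
v=2: v_2(a)=3, v_2(b)=1; units ≡ 5, 1 (mod 8); ε·ε+αω+βω = 0·0+3·0+1·1 ≡ 1  ⇒  (a,b)_2 = -1.
v=29: a=29^0·(≡6), b=29^2·(≡3) mod 29; (6|29)=+1, (3|29)=-1; (−1)^{0·2·14}·(+1)^2·(-1)^0 = +1.
v=23: a=23^2·(≡6), b=23^0·(≡17) mod 23; (6|23)=+1, (17|23)=-1; (−1)^{2·0·11}·(+1)^0·(-1)^2 = +1.
v=3: a=3^1·(≡1), b=3^0·(≡2) mod 3; (1|3)=+1, (2|3)=-1; (−1)^{1·0·1}·(+1)^0·(-1)^1 = -1.
v=13: a=13^1·(≡3), b=13^1·(≡3) mod 13; (3|13)=+1, (3|13)=+1; (−1)^{1·1·6}·(+1)^1·(+1)^1 = +1.
v=17: a=17^3·(≡6), b=17^1·(≡1) mod 17; (6|17)=-1, (1|17)=+1; (−1)^{3·1·8}·(-1)^1·(+1)^3 = -1.
v=19: a=19^1·(≡14), b=19^1·(≡15) mod 19; (14|19)=-1, (15|19)=-1; (−1)^{1·1·9}·(-1)^1·(-1)^1 = -1.
v=47: a=47^-2·(≡42), b=47^0·(≡30) mod 47; (42|47)=+1, (30|47)=-1; (−1)^{-2·0·23}·(+1)^0·(-1)^-2 = +1.
v=∞: 25194 > 0 and -8398 < 0  ⇒  (a,b)_∞ = +1.
v=31: a=31^0·(≡11), b=31^-2·(≡12) mod 31; (11|31)=-1, (12|31)=-1; (−1)^{0·-2·15}·(-1)^-2·(-1)^0 = +1.
v=43: a=43^-2·(≡27), b=43^0·(≡5) mod 43; (27|43)=-1, (5|43)=-1; (−1)^{-2·0·21}·(-1)^0·(-1)^-2 = +1.
|Ram(25194, -8398)| = 4, even; anisotropic at {2, 3, 17, 19}.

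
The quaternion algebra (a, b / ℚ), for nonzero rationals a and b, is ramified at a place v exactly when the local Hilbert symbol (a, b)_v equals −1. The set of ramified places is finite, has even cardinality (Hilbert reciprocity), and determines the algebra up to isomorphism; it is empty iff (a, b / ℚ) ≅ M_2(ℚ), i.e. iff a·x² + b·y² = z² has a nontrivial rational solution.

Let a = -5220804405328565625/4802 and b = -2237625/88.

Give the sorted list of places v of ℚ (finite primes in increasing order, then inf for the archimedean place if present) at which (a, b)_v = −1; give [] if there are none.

[2, 13, 17, inf]

Mod squares: a ≡ -2210, b ≡ -24310. Check v ∈ {∞, 2, 3, 5, 7, 11, 13, 17, 29}.
v=∞: -2210 < 0 and -24310 < 0  ⇒  (a,b)_∞ = -1.
v=2: v_2(a)=-1, v_2(b)=-3; units ≡ 7, 5 (mod 8); ε·ε+αω+βω = 1·0+-1·1+-3·0 ≡ 1  ⇒  (a,b)_2 = -1.
v=3: a=3^2·(≡1), b=3^4·(≡2) mod 3; (1|3)=+1, (2|3)=-1; (−1)^{2·4·1}·(+1)^4·(-1)^2 = +1.
v=5: a=5^5·(≡2), b=5^3·(≡3) mod 5; (2|5)=-1, (3|5)=-1; (−1)^{5·3·2}·(-1)^3·(-1)^5 = +1.
v=11: a=11^2·(≡3), b=11^-1·(≡9) mod 11; (3|11)=+1, (9|11)=+1; (−1)^{2·-1·5}·(+1)^-1·(+1)^2 = +1.
v=29: a=29^2·(≡24), b=29^0·(≡15) mod 29; (24|29)=+1, (15|29)=-1; (−1)^{2·0·14}·(+1)^0·(-1)^2 = +1.
v=13: a=13^5·(≡12), b=13^1·(≡6) mod 13; (12|13)=+1, (6|13)=-1; (−1)^{5·1·6}·(+1)^1·(-1)^5 = -1.
v=17: a=17^3·(≡5), b=17^1·(≡2) mod 17; (5|17)=-1, (2|17)=+1; (−1)^{3·1·8}·(-1)^1·(+1)^3 = -1.
v=7: a=7^-4·(≡1), b=7^0·(≡4) mod 7; (1|7)=+1, (4|7)=+1; (−1)^{-4·0·3}·(+1)^0·(+1)^-4 = +1.
Ram(-2210, -24310) = {2, 13, 17, ∞}; no ℚ_2-point on the conic.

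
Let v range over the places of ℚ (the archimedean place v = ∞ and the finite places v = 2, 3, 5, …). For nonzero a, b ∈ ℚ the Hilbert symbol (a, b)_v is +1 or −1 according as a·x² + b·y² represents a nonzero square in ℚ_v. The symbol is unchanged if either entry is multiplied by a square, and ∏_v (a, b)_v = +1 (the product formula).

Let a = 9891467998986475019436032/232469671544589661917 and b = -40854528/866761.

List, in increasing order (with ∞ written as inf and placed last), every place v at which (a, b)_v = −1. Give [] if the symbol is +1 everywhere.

Mod squares: a ≡ 1582581, b ≡ -4433. Check v ∈ {∞, 2, 3, 7, 11, 13, 17, 19, 31, 43}.
v=31: a=31^3·(≡19), b=31^1·(≡15) mod 31; (19|31)=+1, (15|31)=-1; (−1)^{3·1·15}·(+1)^1·(-1)^3 = +1.
v=7: a=7^-13·(≡4), b=7^-4·(≡5) mod 7; (4|7)=+1, (5|7)=-1; (−1)^{-13·-4·3}·(+1)^-4·(-1)^-13 = -1.
v=11: a=11^7·(≡7), b=11^1·(≡5) mod 11; (7|11)=-1, (5|11)=+1; (−1)^{7·1·5}·(-1)^1·(+1)^7 = +1.
v=19: a=19^-6·(≡14), b=19^-2·(≡10) mod 19; (14|19)=-1, (10|19)=-1; (−1)^{-6·-2·9}·(-1)^-2·(-1)^-6 = +1.
v=17: a=17^-1·(≡4), b=17^0·(≡9) mod 17; (4|17)=+1, (9|17)=+1; (−1)^{-1·0·8}·(+1)^0·(+1)^-1 = +1.
v=13: a=13^3·(≡11), b=13^1·(≡10) mod 13; (11|13)=-1, (10|13)=+1; (−1)^{3·1·6}·(-1)^1·(+1)^3 = -1.
v=∞: 1582581 > 0 and -4433 < 0  ⇒  (a,b)_∞ = +1.
v=43: a=43^2·(≡23), b=43^0·(≡3) mod 43; (23|43)=+1, (3|43)=-1; (−1)^{2·0·21}·(+1)^0·(-1)^2 = +1.
v=3: a=3^-1·(≡1), b=3^2·(≡1) mod 3; (1|3)=+1, (1|3)=+1; (−1)^{-1·2·1}·(+1)^2·(+1)^-1 = +1.
v=2: v_2(a)=22, v_2(b)=10; units ≡ 5, 7 (mod 8); ε·ε+αω+βω = 0·1+22·0+10·1 ≡ 0  ⇒  (a,b)_2 = +1.
(1582581, -4433 / ℚ) ramifies at {7, 13}: a division algebra.

[7, 13]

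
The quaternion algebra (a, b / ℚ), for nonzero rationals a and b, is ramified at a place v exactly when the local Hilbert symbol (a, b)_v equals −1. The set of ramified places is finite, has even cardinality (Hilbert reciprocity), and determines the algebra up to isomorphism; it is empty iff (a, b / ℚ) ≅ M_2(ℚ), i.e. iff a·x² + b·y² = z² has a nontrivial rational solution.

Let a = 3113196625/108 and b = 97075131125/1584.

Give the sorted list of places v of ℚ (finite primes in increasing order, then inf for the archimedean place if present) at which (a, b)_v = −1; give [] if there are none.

(a, b) ≡ (155595, 363055) mod (ℚ^×)²; places V = {2, 3, 5, 7, 11, 23, 41, ∞}.
(a,b)_23: α=1, u≡4; β=1, v≡22 (mod 23); (4|23)=+1, (22|23)=-1; sign (−1)^1·+1^1·-1^1 = +1.
(a,b)_5: α=3, u≡1; β=3, v≡1 (mod 5); (1|5)=+1, (1|5)=+1; sign (−1)^0·+1^3·+1^3 = +1.
(a,b)_11: α=1, u≡7; β=-1, v≡5 (mod 11); (7|11)=-1, (5|11)=+1; sign (−1)^1·-1^-1·+1^1 = +1.
(a,b)_41: α=1, u≡25; β=1, v≡8 (mod 41); (25|41)=+1, (8|41)=+1; sign (−1)^0·+1^1·+1^1 = +1.
(a,b)_∞: sgn(155595)=+, sgn(363055)=+, so +1.
(a,b)_2: α=-2, β=-4; u≡3, v≡7 (mod 8); ε(u)ε(v)=1·1, αω(v)=-2·0, βω(u)=-4·1; sum ≡ 1  ⇒  -1.
(a,b)_3: α=-3, u≡1; β=-2, v≡1 (mod 3); (1|3)=+1, (1|3)=+1; sign (−1)^0·+1^-2·+1^-3 = +1.
(a,b)_7: α=4, u≡5; β=7, v≡1 (mod 7); (5|7)=-1, (1|7)=+1; sign (−1)^0·-1^7·+1^4 = -1.
|Ram(155595, 363055)| = 2, even; anisotropic at {2, 7}.

[2, 7]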